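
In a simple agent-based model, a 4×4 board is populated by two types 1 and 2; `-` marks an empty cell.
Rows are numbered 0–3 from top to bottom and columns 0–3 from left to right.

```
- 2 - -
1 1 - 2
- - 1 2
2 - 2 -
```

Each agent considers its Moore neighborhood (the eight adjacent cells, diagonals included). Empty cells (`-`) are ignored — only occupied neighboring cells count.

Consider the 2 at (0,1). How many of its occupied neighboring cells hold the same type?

Occupied neighbors of (0,1): (1,0)=1, (1,1)=1.
Same type (2): 0 of 2.

0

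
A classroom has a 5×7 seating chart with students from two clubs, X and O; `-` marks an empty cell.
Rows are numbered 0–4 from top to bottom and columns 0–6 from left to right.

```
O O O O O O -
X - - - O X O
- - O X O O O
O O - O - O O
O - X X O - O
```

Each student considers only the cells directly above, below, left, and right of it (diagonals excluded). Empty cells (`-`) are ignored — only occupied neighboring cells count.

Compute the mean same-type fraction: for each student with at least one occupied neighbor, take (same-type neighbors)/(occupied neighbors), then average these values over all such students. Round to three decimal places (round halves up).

(0,0)O 1/2
(0,1)O 2/2
(0,2)O 2/2
(0,3)O 2/2
(0,4)O 3/3
(0,5)O 1/2
(1,0)X 0/1
(1,4)O 2/3
(1,5)X 0/4
(1,6)O 1/2
(2,2)O 0/1
(2,3)X 0/3
(2,4)O 2/3
(2,5)O 3/4
(2,6)O 3/3
(3,0)O 2/2
(3,1)O 1/1
(3,3)O 0/2
(3,5)O 2/2
(3,6)O 3/3
(4,0)O 1/1
(4,2)X 1/1
(4,3)X 1/3
(4,4)O 0/1
(4,6)O 1/1
Sum over 25 students: 1/2 + 2/2 + 2/2 + 2/2 + 3/3 + 1/2 + 0/1 + 2/3 + 0/4 + 1/2 + 0/1 + 0/3 + 2/3 + 3/4 + 3/3 + 2/2 + 1/1 + 0/2 + 2/2 + 3/3 + 1/1 + 1/1 + 1/3 + 0/1 + 1/1 = 191/12; mean = 191/12 ÷ 25 = 191/300 = 0.636666… → 0.637.

0.637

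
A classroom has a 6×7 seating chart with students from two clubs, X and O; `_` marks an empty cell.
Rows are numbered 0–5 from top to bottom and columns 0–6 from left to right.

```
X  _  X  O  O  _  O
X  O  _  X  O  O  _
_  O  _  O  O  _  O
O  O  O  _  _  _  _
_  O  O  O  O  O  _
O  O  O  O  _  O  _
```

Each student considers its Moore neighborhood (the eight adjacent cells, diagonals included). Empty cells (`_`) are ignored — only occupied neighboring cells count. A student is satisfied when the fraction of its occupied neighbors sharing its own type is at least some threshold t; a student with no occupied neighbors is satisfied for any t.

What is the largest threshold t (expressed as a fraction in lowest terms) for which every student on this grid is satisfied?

1/6

Row 0: (0,0)X 1/2 · (0,2)X 1/3 · (0,3)O 2/4 · (0,4)O 3/4 · (0,6)O 1/1
Row 1: (1,0)X 1/3 · (1,1)O 1/4 · (1,3)X 1/6 · (1,4)O 5/6 · (1,5)O 5/5
Row 2: (2,1)O 4/5 · (2,3)O 3/4 · (2,4)O 3/4 · (2,6)O 1/1
Row 3: (3,0)O 3/3 · (3,1)O 5/5 · (3,2)O 6/6
Row 4: (4,1)O 7/7 · (4,2)O 7/7 · (4,3)O 5/5 · (4,4)O 4/4 · (4,5)O 2/2
Row 5: (5,0)O 2/2 · (5,1)O 4/4 · (5,2)O 5/5 · (5,3)O 4/4 · (5,5)O 2/2
The smallest same-type fraction is 1/6 at (1,3), which reduces to 1/6. Any threshold above that leaves this student unsatisfied.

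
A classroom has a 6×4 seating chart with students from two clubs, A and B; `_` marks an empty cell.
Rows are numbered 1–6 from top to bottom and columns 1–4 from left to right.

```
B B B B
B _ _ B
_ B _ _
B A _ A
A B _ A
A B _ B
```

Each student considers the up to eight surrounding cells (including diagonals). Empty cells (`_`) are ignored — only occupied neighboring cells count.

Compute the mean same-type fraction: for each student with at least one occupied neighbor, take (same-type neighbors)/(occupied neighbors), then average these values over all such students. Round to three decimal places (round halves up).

0.649

(1,1)B 2/2
(1,2)B 3/3
(1,3)B 3/3
(1,4)B 2/2
(2,1)B 3/3
(2,4)B 2/2
(3,2)B 2/3
(4,1)B 2/4
(4,2)A 1/4
(4,4)A 1/1
(5,1)A 2/5
(5,2)B 2/5
(5,4)A 1/2
(6,1)A 1/3
(6,2)B 1/3
(6,4)B 0/1
Sum over 16 students: 2/2 + 3/3 + 3/3 + 2/2 + 3/3 + 2/2 + 2/3 + 2/4 + 1/4 + 1/1 + 2/5 + 2/5 + 1/2 + 1/3 + 1/3 + 0/1 = 623/60; mean = 623/60 ÷ 16 = 623/960 = 0.648958… → 0.649.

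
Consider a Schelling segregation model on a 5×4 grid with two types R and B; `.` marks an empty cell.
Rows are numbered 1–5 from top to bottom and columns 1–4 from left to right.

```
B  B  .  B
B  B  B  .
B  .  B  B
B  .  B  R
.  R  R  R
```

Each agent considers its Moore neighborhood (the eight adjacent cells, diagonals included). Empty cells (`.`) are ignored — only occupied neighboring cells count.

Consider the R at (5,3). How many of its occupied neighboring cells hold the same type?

3

Occupied neighbors of (5,3): (4,3)=B, (4,4)=R, (5,2)=R, (5,4)=R.
Same type (R): 3 of 4.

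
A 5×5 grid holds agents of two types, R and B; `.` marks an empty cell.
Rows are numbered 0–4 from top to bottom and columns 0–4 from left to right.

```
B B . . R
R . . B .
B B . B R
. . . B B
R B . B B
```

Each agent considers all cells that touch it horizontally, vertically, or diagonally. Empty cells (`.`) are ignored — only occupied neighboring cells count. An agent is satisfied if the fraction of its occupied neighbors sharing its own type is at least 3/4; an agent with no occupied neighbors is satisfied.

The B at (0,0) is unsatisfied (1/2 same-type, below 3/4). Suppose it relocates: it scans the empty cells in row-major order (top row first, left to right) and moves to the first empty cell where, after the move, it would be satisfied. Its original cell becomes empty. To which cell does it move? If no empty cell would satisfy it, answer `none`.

(0,2)

Vacating (0,0). Empty cells in order:
  (0,2): 2/2 same-type → satisfied — stop here.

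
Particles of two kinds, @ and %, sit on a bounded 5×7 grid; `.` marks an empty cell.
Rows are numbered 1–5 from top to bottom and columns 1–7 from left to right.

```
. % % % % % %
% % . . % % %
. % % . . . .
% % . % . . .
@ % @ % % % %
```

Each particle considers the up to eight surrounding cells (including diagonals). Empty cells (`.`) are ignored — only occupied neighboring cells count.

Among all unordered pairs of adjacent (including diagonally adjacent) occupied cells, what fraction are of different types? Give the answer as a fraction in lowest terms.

1/6

Scan each occupied cell's neighbors to the right and below (and the two forward diagonals) so each pair is counted once.
From row 1: 0 unlike of 16 pairs (running 0/16).
From row 2: 0 unlike of 6 pairs (running 0/22).
From row 3: 0 unlike of 5 pairs (running 0/27).
From row 4: 4 unlike of 9 pairs (running 4/36).
From row 5: 3 unlike of 6 pairs (running 7/42).
Total adjacent occupied pairs: 42; unlike-type pairs: 7.
7/42 reduces to 1/6.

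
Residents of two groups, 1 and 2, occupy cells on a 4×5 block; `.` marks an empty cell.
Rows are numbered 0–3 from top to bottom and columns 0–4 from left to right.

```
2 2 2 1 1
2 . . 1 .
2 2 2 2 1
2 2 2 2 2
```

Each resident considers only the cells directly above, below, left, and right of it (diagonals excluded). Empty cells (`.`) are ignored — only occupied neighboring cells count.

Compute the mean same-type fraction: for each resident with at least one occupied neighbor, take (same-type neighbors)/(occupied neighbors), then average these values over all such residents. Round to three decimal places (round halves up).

0.804

Row 0: (0,0)2 2/2 · (0,1)2 2/2 · (0,2)2 1/2 · (0,3)1 2/3 · (0,4)1 1/1
Row 1: (1,0)2 2/2 · (1,3)1 1/2
Row 2: (2,0)2 3/3 · (2,1)2 3/3 · (2,2)2 3/3 · (2,3)2 2/4 · (2,4)1 0/2
Row 3: (3,0)2 2/2 · (3,1)2 3/3 · (3,2)2 3/3 · (3,3)2 3/3 · (3,4)2 1/2
Sum over 17 residents: 2/2 + 2/2 + 1/2 + 2/3 + 1/1 + 2/2 + 1/2 + 3/3 + 3/3 + 3/3 + 2/4 + 0/2 + 2/2 + 3/3 + 3/3 + 3/3 + 1/2 = 41/3; mean = 41/3 ÷ 17 = 41/51 = 0.803921… → 0.804.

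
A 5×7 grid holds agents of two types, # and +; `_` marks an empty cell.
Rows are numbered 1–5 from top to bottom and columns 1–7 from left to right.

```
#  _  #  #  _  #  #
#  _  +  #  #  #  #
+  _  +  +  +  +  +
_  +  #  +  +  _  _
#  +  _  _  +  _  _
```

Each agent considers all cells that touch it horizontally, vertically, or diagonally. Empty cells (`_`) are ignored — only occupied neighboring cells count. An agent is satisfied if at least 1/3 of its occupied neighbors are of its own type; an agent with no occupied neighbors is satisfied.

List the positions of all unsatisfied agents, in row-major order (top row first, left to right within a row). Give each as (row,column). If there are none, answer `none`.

Row 1: (1,1)# 1/1 satisfied · (1,3)# 2/3 satisfied · (1,4)# 3/4 satisfied · (1,6)# 4/4 satisfied · (1,7)# 3/3 satisfied
Row 2: (2,1)# 1/2 satisfied · (2,3)+ 2/5 satisfied · (2,4)# 3/7 satisfied · (2,5)# 4/7 satisfied · (2,6)# 4/7 satisfied · (2,7)# 3/5 satisfied
Row 3: (3,1)+ 1/2 satisfied · (3,3)+ 4/6 satisfied · (3,4)+ 5/8 satisfied · (3,5)+ 4/7 satisfied · (3,6)+ 3/6 satisfied · (3,7)+ 1/3 satisfied
Row 4: (4,2)+ 3/5 satisfied · (4,3)# 0/5 not · (4,4)+ 5/6 satisfied · (4,5)+ 5/5 satisfied
Row 5: (5,1)# 0/2 not · (5,2)+ 1/3 satisfied · (5,5)+ 2/2 satisfied

(4,3), (5,1)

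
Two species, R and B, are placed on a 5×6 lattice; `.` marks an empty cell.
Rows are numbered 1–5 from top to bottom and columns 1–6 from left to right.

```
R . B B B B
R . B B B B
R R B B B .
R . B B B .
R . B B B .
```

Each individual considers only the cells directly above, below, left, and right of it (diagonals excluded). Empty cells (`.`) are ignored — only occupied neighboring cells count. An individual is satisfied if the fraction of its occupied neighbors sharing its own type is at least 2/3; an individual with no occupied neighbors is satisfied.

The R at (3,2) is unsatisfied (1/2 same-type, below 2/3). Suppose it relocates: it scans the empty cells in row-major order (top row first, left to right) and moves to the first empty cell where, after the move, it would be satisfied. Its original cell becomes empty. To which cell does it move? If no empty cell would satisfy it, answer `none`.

none

Vacating (3,2). Empty cells in order:
  (1,2): 1/2 same-type → still unsatisfied.
  (2,2): 1/2 same-type → still unsatisfied.
  (3,6): 0/2 same-type → still unsatisfied.
  (4,2): 1/2 same-type → still unsatisfied.
  (4,6): 0/1 same-type → still unsatisfied.
  (5,2): 1/2 same-type → still unsatisfied.
  (5,6): 0/1 same-type → still unsatisfied.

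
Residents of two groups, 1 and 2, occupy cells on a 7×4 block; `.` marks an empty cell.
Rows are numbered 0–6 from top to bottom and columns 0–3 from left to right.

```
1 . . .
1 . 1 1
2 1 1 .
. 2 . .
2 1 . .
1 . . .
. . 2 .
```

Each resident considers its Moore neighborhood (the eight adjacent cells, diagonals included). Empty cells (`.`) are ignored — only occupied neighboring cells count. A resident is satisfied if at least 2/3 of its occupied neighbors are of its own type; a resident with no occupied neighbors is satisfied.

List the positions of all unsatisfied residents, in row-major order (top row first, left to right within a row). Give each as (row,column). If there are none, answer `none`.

(0,0)1 1/1 ok
(1,0)1 2/3 ok
(1,2)1 3/3 ok
(1,3)1 2/2 ok
(2,0)2 1/3 unhappy
(2,1)1 3/5 unhappy
(2,2)1 3/4 ok
(3,1)2 2/5 unhappy
(4,0)2 1/3 unhappy
(4,1)1 1/3 unhappy
(5,0)1 1/2 unhappy
(6,2)2 0/0 ok

(2,0), (2,1), (3,1), (4,0), (4,1), (5,0)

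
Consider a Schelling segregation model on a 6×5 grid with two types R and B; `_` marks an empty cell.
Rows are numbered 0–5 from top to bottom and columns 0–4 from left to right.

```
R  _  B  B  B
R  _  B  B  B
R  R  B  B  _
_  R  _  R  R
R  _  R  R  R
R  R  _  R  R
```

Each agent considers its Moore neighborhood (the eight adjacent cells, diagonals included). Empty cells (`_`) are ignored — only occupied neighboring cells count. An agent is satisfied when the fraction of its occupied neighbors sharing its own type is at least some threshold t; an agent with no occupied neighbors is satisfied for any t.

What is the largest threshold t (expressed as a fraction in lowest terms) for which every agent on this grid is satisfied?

1/2

(0,0)R 1/1
(0,2)B 3/3
(0,3)B 5/5
(0,4)B 3/3
(1,0)R 3/3
(1,2)B 5/6
(1,3)B 7/7
(1,4)B 4/4
(2,0)R 3/3
(2,1)R 3/5
(2,2)B 3/6
(2,3)B 4/6
(3,1)R 4/5
(3,3)R 4/6
(3,4)R 3/4
(4,0)R 3/3
(4,2)R 5/5
(4,3)R 6/6
(4,4)R 5/5
(5,0)R 2/2
(5,1)R 3/3
(5,3)R 4/4
(5,4)R 3/3
The smallest same-type fraction is 3/6 at (2,2), which reduces to 1/2. Any threshold above that leaves this agent unsatisfied.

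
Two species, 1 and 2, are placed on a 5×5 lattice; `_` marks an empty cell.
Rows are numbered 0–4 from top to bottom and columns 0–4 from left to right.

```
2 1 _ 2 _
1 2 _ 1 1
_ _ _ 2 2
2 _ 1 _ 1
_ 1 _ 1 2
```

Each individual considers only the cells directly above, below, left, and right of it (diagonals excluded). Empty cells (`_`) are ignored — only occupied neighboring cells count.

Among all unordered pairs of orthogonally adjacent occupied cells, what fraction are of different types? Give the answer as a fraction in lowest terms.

5/6

Scan each occupied cell's neighbors to the right and below so each pair is counted once.
From row 0: 4 unlike of 4 pairs (running 4/4).
From row 1: 3 unlike of 4 pairs (running 7/8).
From row 2: 1 unlike of 2 pairs (running 8/10).
From row 3: 1 unlike of 1 pairs (running 9/11).
From row 4: 1 unlike of 1 pairs (running 10/12).
Total adjacent occupied pairs: 12; unlike-type pairs: 10.
10/12 reduces to 5/6.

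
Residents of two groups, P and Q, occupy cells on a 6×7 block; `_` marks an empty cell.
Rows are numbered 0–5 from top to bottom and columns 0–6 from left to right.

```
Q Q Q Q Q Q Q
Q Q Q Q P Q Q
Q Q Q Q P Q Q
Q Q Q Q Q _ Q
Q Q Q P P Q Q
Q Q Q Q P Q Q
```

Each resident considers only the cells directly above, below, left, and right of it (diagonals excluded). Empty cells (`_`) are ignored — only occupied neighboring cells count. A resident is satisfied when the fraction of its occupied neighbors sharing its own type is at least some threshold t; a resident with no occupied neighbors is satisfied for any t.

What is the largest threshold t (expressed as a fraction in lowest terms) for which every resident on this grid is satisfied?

(0,0)Q 2/2
(0,1)Q 3/3
(0,2)Q 3/3
(0,3)Q 3/3
(0,4)Q 2/3
(0,5)Q 3/3
(0,6)Q 2/2
(1,0)Q 3/3
(1,1)Q 4/4
(1,2)Q 4/4
(1,3)Q 3/4
(1,4)P 1/4
(1,5)Q 3/4
(1,6)Q 3/3
(2,0)Q 3/3
(2,1)Q 4/4
(2,2)Q 4/4
(2,3)Q 3/4
(2,4)P 1/4
(2,5)Q 2/3
(2,6)Q 3/3
(3,0)Q 3/3
(3,1)Q 4/4
(3,2)Q 4/4
(3,3)Q 3/4
(3,4)Q 1/3
(3,6)Q 2/2
(4,0)Q 3/3
(4,1)Q 4/4
(4,2)Q 3/4
(4,3)P 1/4
(4,4)P 2/4
(4,5)Q 2/3
(4,6)Q 3/3
(5,0)Q 2/2
(5,1)Q 3/3
(5,2)Q 3/3
(5,3)Q 1/3
(5,4)P 1/3
(5,5)Q 2/3
(5,6)Q 2/2
The smallest same-type fraction is 1/4 at (1,4), which reduces to 1/4. Any threshold above that leaves this resident unsatisfied.

1/4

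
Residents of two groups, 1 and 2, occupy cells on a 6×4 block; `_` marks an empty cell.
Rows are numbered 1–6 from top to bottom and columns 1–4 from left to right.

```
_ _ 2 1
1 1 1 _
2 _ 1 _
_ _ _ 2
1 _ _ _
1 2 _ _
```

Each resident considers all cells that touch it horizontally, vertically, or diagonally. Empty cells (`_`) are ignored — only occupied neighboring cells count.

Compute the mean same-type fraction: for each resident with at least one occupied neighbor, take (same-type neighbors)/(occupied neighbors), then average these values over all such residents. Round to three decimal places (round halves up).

(1,3)2 0/3
(1,4)1 1/2
(2,1)1 1/2
(2,2)1 3/5
(2,3)1 3/4
(3,1)2 0/2
(3,3)1 2/3
(4,4)2 0/1
(5,1)1 1/2
(6,1)1 1/2
(6,2)2 0/2
Sum over 11 residents: 0/3 + 1/2 + 1/2 + 3/5 + 3/4 + 0/2 + 2/3 + 0/1 + 1/2 + 1/2 + 0/2 = 241/60; mean = 241/60 ÷ 11 = 241/660 = 0.365151… → 0.365.

0.365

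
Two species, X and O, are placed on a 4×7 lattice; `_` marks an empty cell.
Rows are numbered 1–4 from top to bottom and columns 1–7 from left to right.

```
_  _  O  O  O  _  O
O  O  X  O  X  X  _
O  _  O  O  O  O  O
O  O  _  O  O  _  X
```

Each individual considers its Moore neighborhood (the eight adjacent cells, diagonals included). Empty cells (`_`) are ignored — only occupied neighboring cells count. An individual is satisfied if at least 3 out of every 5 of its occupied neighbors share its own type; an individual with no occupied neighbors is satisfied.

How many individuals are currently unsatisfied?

8

Row 1: (1,3)O 3/4 satisfied · (1,4)O 3/5 satisfied · (1,5)O 2/4 not · (1,7)O 0/1 not
Row 2: (2,1)O 2/2 satisfied · (2,2)O 4/5 satisfied · (2,3)X 0/6 not · (2,4)O 6/8 satisfied · (2,5)X 1/7 not · (2,6)X 1/6 not
Row 3: (3,1)O 4/4 satisfied · (3,3)O 5/6 satisfied · (3,4)O 5/7 satisfied · (3,5)O 5/7 satisfied · (3,6)O 3/6 not · (3,7)O 1/3 not
Row 4: (4,1)O 2/2 satisfied · (4,2)O 3/3 satisfied · (4,4)O 4/4 satisfied · (4,5)O 4/4 satisfied · (4,7)X 0/2 not
Unsatisfied: (1,5), (1,7), (2,3), (2,5), (2,6), (3,6), (3,7), (4,7) — 8 in total.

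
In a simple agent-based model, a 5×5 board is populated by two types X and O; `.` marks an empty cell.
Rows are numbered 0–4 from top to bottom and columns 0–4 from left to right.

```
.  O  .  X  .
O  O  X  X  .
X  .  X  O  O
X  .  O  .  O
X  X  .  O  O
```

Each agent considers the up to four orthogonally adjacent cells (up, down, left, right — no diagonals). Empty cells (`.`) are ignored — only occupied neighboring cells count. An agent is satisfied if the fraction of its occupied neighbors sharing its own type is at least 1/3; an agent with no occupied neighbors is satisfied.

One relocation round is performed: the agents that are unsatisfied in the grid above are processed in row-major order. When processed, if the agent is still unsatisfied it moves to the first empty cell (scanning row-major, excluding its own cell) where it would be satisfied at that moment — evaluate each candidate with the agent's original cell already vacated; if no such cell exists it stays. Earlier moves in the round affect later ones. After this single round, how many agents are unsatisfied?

0

Initially unsatisfied (in order): (3,2).
  (3,2) → (0,0).
Resulting grid:
O O . X .
O O X X .
X . X O O
X . . . O
X X . O O
All satisfied now.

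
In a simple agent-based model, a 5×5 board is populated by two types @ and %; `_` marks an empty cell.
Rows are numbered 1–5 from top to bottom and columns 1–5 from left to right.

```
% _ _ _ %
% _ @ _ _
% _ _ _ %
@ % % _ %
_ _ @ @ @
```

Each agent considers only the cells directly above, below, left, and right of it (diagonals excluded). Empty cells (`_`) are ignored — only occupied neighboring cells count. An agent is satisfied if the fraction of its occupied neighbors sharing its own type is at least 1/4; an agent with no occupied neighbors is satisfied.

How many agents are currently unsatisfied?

1

(1,1)% 1/1 satisfied
(1,5)% 0/0 satisfied
(2,1)% 2/2 satisfied
(2,3)@ 0/0 satisfied
(3,1)% 1/2 satisfied
(3,5)% 1/1 satisfied
(4,1)@ 0/2 not
(4,2)% 1/2 satisfied
(4,3)% 1/2 satisfied
(4,5)% 1/2 satisfied
(5,3)@ 1/2 satisfied
(5,4)@ 2/2 satisfied
(5,5)@ 1/2 satisfied
Unsatisfied: (4,1) — 1 in total.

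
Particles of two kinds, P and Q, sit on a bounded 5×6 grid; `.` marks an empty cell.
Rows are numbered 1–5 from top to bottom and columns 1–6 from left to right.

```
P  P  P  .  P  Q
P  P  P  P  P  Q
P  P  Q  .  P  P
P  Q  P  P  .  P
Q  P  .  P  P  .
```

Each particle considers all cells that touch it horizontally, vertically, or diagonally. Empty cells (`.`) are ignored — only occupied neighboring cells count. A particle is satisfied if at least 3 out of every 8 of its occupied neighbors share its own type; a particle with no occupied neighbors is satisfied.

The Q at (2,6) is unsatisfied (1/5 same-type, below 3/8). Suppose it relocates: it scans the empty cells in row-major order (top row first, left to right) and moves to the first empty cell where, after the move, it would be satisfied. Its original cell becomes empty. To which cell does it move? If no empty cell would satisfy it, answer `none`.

Vacating (2,6). Empty cells in order:
  (1,4): 0/5 same-type → still unsatisfied.
  (3,4): 1/7 same-type → still unsatisfied.
  (4,5): 0/6 same-type → still unsatisfied.
  (5,3): 1/5 same-type → still unsatisfied.
  (5,6): 0/2 same-type → still unsatisfied.

none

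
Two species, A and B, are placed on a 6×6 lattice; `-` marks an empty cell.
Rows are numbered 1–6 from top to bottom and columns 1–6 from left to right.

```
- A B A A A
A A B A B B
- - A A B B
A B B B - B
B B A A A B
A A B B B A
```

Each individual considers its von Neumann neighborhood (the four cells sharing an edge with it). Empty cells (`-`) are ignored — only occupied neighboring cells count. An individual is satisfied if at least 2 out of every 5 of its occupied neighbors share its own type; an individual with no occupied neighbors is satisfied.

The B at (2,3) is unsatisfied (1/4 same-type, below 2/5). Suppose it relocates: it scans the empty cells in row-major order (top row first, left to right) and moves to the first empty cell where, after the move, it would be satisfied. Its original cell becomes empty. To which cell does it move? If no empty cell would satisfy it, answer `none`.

(4,5)

Vacating (2,3). Empty cells in order:
  (1,1): 0/2 same-type → still unsatisfied.
  (3,1): 0/2 same-type → still unsatisfied.
  (3,2): 1/3 same-type → still unsatisfied.
  (4,5): 3/4 same-type → satisfied — stop here.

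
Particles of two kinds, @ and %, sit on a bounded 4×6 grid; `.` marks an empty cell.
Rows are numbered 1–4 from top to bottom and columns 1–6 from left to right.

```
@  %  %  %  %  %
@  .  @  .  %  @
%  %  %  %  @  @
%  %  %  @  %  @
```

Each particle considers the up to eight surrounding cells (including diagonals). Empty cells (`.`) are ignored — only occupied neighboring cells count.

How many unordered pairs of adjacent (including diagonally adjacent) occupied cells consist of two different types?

23

Scan each occupied cell's neighbors to the right and below (and the two forward diagonals) so each pair is counted once.
From row 1: 7 unlike of 15 pairs (running 7/15).
From row 2: 8 unlike of 11 pairs (running 15/26).
From row 3: 5 unlike of 21 pairs (running 20/47).
From row 4: 3 unlike of 5 pairs (running 23/52).
Total adjacent occupied pairs: 52; unlike-type pairs: 23.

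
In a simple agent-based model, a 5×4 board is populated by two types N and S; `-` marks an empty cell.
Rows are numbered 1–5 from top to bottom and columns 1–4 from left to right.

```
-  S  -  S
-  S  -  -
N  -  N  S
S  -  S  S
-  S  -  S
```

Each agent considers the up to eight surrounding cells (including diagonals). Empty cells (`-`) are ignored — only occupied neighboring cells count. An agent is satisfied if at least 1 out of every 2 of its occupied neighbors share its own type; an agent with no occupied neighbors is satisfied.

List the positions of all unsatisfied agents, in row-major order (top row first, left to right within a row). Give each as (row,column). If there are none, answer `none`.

(1,2)S 1/1 satisfied
(1,4)S 0/0 satisfied
(2,2)S 1/3 not
(3,1)N 0/2 not
(3,3)N 0/4 not
(3,4)S 2/3 satisfied
(4,1)S 1/2 satisfied
(4,3)S 4/5 satisfied
(4,4)S 3/4 satisfied
(5,2)S 2/2 satisfied
(5,4)S 2/2 satisfied

(2,2), (3,1), (3,3)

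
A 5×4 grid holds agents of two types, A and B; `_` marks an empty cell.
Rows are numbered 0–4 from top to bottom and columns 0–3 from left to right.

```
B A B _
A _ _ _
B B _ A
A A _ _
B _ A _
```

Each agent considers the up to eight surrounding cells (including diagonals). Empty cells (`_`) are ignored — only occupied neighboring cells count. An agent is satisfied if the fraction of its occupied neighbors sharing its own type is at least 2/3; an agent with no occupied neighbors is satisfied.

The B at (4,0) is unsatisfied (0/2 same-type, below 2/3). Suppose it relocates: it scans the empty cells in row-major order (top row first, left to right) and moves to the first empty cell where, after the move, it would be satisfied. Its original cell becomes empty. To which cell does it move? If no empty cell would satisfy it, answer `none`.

Vacating (4,0). Empty cells in order:
  (0,3): 1/1 same-type → satisfied — stop here.

(0,3)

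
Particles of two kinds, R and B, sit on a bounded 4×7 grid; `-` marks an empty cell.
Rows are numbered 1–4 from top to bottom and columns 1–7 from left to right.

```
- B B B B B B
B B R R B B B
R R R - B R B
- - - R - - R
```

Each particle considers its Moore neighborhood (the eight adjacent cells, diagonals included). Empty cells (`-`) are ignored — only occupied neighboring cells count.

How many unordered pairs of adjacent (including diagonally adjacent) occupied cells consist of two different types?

21

Scan each occupied cell's neighbors to the right and below (and the two forward diagonals) so each pair is counted once.
From row 1: 6 unlike of 22 pairs (running 6/22).
From row 2: 11 unlike of 22 pairs (running 17/44).
From row 3: 4 unlike of 8 pairs (running 21/52).
Total adjacent occupied pairs: 52; unlike-type pairs: 21.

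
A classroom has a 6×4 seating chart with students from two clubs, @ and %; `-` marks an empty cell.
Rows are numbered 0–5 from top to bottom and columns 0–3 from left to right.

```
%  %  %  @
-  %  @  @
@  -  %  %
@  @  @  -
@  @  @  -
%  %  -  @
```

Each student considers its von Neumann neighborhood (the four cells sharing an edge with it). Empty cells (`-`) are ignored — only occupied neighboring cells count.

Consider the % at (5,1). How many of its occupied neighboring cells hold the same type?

Occupied neighbors of (5,1): (4,1)=@, (5,0)=%.
Same type (%): 1 of 2.

1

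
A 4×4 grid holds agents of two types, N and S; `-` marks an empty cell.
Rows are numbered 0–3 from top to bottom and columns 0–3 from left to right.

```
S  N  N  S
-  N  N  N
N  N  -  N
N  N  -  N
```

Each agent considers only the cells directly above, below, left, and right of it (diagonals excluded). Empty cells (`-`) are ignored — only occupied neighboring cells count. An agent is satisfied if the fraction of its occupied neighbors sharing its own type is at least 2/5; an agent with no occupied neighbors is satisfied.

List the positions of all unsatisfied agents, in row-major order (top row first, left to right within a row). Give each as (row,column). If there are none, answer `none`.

(0,0), (0,3)

(0,0)S 0/1 ✗
(0,1)N 2/3 ✓
(0,2)N 2/3 ✓
(0,3)S 0/2 ✗
(1,1)N 3/3 ✓
(1,2)N 3/3 ✓
(1,3)N 2/3 ✓
(2,0)N 2/2 ✓
(2,1)N 3/3 ✓
(2,3)N 2/2 ✓
(3,0)N 2/2 ✓
(3,1)N 2/2 ✓
(3,3)N 1/1 ✓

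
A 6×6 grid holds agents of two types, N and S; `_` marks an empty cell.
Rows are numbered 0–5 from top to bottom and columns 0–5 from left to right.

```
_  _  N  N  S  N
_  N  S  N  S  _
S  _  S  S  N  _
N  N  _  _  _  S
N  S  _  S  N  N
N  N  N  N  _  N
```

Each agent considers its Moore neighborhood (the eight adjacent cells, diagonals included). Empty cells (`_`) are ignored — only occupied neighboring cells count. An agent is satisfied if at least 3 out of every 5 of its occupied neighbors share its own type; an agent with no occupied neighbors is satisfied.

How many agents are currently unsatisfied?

Row 0: (0,2)N 3/4 ok · (0,3)N 2/5 unhappy · (0,4)S 1/4 unhappy · (0,5)N 0/2 unhappy
Row 1: (1,1)N 1/4 unhappy · (1,2)S 2/6 unhappy · (1,3)N 3/8 unhappy · (1,4)S 2/6 unhappy
Row 2: (2,0)S 0/3 unhappy · (2,2)S 2/5 unhappy · (2,3)S 3/5 ok · (2,4)N 1/4 unhappy
Row 3: (3,0)N 2/4 unhappy · (3,1)N 2/5 unhappy · (3,5)S 0/3 unhappy
Row 4: (4,0)N 4/5 ok · (4,1)S 0/6 unhappy · (4,3)S 0/3 unhappy · (4,4)N 3/5 ok · (4,5)N 2/3 ok
Row 5: (5,0)N 2/3 ok · (5,1)N 3/4 ok · (5,2)N 2/4 unhappy · (5,3)N 2/3 ok · (5,5)N 2/2 ok
Unsatisfied: (0,3), (0,4), (0,5), (1,1), (1,2), (1,3), (1,4), (2,0), (2,2), (2,4), (3,0), (3,1), (3,5), (4,1), (4,3), (5,2) — 16 in total.

16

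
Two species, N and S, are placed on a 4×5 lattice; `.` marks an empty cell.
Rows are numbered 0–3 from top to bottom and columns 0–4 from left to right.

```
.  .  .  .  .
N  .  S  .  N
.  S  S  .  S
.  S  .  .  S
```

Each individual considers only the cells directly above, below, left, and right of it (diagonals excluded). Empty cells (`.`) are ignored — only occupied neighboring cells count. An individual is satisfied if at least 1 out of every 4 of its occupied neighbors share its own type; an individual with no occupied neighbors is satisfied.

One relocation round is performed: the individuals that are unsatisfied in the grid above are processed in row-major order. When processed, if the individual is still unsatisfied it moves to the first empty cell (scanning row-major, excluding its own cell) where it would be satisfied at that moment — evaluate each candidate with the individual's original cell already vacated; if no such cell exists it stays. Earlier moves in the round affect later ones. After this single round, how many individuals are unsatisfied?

Initially unsatisfied (in order): (1,4).
  (1,4) → (0,0).
Resulting grid:
N . . . .
N . S . .
. S S . S
. S . . S
All satisfied now.

0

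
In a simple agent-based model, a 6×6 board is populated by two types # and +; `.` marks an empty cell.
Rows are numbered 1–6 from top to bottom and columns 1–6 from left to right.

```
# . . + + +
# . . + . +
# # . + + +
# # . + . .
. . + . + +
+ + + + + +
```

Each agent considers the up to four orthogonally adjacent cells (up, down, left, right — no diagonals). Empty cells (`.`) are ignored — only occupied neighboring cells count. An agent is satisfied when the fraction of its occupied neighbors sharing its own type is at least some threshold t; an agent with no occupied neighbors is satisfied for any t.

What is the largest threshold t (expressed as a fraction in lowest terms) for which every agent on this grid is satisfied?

(1,1)# 1/1
(1,4)+ 2/2
(1,5)+ 2/2
(1,6)+ 2/2
(2,1)# 2/2
(2,4)+ 2/2
(2,6)+ 2/2
(3,1)# 3/3
(3,2)# 2/2
(3,4)+ 3/3
(3,5)+ 2/2
(3,6)+ 2/2
(4,1)# 2/2
(4,2)# 2/2
(4,4)+ 1/1
(5,3)+ 1/1
(5,5)+ 2/2
(5,6)+ 2/2
(6,1)+ 1/1
(6,2)+ 2/2
(6,3)+ 3/3
(6,4)+ 2/2
(6,5)+ 3/3
(6,6)+ 2/2
The smallest same-type fraction is 1/1 at (1,1), which reduces to 1/1. Any threshold above that leaves this agent unsatisfied.

1/1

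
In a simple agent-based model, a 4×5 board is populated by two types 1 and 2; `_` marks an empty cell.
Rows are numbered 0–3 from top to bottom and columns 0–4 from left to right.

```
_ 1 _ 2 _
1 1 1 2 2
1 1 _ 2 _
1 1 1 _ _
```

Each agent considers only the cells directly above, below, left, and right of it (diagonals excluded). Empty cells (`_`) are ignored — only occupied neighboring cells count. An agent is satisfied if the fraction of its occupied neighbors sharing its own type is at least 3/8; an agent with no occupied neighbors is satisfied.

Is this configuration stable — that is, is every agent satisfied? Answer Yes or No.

Yes

(0,1)1 1/1 satisfied
(0,3)2 1/1 satisfied
(1,0)1 2/2 satisfied
(1,1)1 4/4 satisfied
(1,2)1 1/2 satisfied
(1,3)2 3/4 satisfied
(1,4)2 1/1 satisfied
(2,0)1 3/3 satisfied
(2,1)1 3/3 satisfied
(2,3)2 1/1 satisfied
(3,0)1 2/2 satisfied
(3,1)1 3/3 satisfied
(3,2)1 1/1 satisfied
All meet the threshold, so the configuration is stable.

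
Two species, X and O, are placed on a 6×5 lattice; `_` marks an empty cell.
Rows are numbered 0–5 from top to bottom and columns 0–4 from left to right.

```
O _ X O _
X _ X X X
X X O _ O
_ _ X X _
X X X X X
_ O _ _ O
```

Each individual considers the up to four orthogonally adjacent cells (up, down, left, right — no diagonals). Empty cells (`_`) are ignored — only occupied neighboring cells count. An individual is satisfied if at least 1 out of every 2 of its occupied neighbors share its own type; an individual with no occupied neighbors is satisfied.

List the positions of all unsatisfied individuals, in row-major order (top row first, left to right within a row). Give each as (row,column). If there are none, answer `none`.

(0,0), (0,3), (2,2), (2,4), (5,1), (5,4)

(0,0)O 0/1 unhappy
(0,2)X 1/2 ok
(0,3)O 0/2 unhappy
(1,0)X 1/2 ok
(1,2)X 2/3 ok
(1,3)X 2/3 ok
(1,4)X 1/2 ok
(2,0)X 2/2 ok
(2,1)X 1/2 ok
(2,2)O 0/3 unhappy
(2,4)O 0/1 unhappy
(3,2)X 2/3 ok
(3,3)X 2/2 ok
(4,0)X 1/1 ok
(4,1)X 2/3 ok
(4,2)X 3/3 ok
(4,3)X 3/3 ok
(4,4)X 1/2 ok
(5,1)O 0/1 unhappy
(5,4)O 0/1 unhappy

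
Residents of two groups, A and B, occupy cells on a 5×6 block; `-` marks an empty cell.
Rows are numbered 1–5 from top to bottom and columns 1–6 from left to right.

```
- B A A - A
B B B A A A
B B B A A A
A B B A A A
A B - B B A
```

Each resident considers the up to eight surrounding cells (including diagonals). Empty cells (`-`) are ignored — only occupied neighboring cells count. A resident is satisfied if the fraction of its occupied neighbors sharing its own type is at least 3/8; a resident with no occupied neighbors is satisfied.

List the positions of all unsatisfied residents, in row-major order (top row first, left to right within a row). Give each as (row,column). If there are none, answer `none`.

(4,1), (5,1), (5,5)

(1,2)B 3/4 ok
(1,3)A 2/5 ok
(1,4)A 3/4 ok
(1,6)A 2/2 ok
(2,1)B 4/4 ok
(2,2)B 6/7 ok
(2,3)B 4/8 ok
(2,4)A 5/7 ok
(2,5)A 7/7 ok
(2,6)A 4/4 ok
(3,1)B 4/5 ok
(3,2)B 7/8 ok
(3,3)B 5/8 ok
(3,4)A 5/8 ok
(3,5)A 8/8 ok
(3,6)A 5/5 ok
(4,1)A 1/5 unhappy
(4,2)B 5/7 ok
(4,3)B 5/7 ok
(4,4)A 3/7 ok
(4,5)A 6/8 ok
(4,6)A 4/5 ok
(5,1)A 1/3 unhappy
(5,2)B 2/4 ok
(5,4)B 2/4 ok
(5,5)B 1/5 unhappy
(5,6)A 2/3 ok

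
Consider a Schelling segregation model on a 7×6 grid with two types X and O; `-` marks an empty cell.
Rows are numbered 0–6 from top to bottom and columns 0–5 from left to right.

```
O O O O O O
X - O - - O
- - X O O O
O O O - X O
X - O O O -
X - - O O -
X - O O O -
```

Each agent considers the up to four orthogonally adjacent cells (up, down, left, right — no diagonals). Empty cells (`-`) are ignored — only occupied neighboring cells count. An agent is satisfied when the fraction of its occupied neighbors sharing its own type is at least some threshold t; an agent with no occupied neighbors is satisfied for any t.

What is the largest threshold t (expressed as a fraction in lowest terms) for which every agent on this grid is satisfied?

0/1

(0,0)O 1/2
(0,1)O 2/2
(0,2)O 3/3
(0,3)O 2/2
(0,4)O 2/2
(0,5)O 2/2
(1,0)X 0/1
(1,2)O 1/2
(1,5)O 2/2
(2,2)X 0/3
(2,3)O 1/2
(2,4)O 2/3
(2,5)O 3/3
(3,0)O 1/2
(3,1)O 2/2
(3,2)O 2/3
(3,4)X 0/3
(3,5)O 1/2
(4,0)X 1/2
(4,2)O 2/2
(4,3)O 3/3
(4,4)O 2/3
(5,0)X 2/2
(5,3)O 3/3
(5,4)O 3/3
(6,0)X 1/1
(6,2)O 1/1
(6,3)O 3/3
(6,4)O 2/2
The smallest same-type fraction is 0/1 at (1,0), which reduces to 0/1. Any threshold above that leaves this agent unsatisfied.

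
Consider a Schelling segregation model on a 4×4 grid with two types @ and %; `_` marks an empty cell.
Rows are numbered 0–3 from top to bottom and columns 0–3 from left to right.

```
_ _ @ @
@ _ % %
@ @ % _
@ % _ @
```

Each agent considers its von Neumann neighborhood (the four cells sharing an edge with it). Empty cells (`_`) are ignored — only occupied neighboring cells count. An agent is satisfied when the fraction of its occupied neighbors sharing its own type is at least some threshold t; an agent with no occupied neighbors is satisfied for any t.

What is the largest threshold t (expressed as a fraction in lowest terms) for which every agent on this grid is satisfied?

0/1

Row 0: (0,2)@ 1/2 · (0,3)@ 1/2
Row 1: (1,0)@ 1/1 · (1,2)% 2/3 · (1,3)% 1/2
Row 2: (2,0)@ 3/3 · (2,1)@ 1/3 · (2,2)% 1/2
Row 3: (3,0)@ 1/2 · (3,1)% 0/2 · (3,3)@ — no occupied neighbors
The smallest same-type fraction is 0/2 at (3,1), which reduces to 0/1. Any threshold above that leaves this agent unsatisfied.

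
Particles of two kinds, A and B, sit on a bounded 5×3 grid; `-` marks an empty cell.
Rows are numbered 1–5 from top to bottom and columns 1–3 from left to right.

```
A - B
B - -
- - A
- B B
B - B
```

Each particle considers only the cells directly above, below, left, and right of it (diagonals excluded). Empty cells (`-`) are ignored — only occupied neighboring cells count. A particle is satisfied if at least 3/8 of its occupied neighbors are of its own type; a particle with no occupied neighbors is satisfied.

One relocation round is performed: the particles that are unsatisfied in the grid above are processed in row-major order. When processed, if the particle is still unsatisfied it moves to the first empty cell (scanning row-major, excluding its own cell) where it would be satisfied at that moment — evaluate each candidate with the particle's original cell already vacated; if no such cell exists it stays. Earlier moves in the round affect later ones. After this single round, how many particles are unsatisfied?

Initially unsatisfied (in order): (1,1), (2,1), (3,3).
  (1,1) → (2,3).
  (2,1): now satisfied by earlier moves; stays.
  (3,3): now satisfied by earlier moves; stays.
Resulting grid:
- - B
B - A
- - A
- B B
B - B
Unsatisfied now: (1,3).

1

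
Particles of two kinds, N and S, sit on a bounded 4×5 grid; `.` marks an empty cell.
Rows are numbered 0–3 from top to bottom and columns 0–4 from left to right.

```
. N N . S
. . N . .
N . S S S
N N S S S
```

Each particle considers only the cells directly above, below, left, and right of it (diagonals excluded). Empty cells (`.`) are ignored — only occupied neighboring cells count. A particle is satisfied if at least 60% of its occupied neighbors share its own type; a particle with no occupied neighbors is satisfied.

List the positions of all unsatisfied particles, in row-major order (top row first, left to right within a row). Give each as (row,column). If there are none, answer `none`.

Row 0: (0,1)N 1/1 satisfied · (0,2)N 2/2 satisfied · (0,4)S 0/0 satisfied
Row 1: (1,2)N 1/2 not
Row 2: (2,0)N 1/1 satisfied · (2,2)S 2/3 satisfied · (2,3)S 3/3 satisfied · (2,4)S 2/2 satisfied
Row 3: (3,0)N 2/2 satisfied · (3,1)N 1/2 not · (3,2)S 2/3 satisfied · (3,3)S 3/3 satisfied · (3,4)S 2/2 satisfied

(1,2), (3,1)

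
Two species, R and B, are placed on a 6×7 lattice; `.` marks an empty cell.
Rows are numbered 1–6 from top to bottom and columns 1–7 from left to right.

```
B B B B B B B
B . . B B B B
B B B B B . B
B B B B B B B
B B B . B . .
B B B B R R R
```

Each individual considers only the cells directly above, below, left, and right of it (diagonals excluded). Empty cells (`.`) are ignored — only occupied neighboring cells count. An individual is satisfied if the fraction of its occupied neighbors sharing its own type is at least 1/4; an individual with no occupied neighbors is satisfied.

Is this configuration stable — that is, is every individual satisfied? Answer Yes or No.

Yes

Row 1: (1,1)B 2/2 ok · (1,2)B 2/2 ok · (1,3)B 2/2 ok · (1,4)B 3/3 ok · (1,5)B 3/3 ok · (1,6)B 3/3 ok · (1,7)B 2/2 ok
Row 2: (2,1)B 2/2 ok · (2,4)B 3/3 ok · (2,5)B 4/4 ok · (2,6)B 3/3 ok · (2,7)B 3/3 ok
Row 3: (3,1)B 3/3 ok · (3,2)B 3/3 ok · (3,3)B 3/3 ok · (3,4)B 4/4 ok · (3,5)B 3/3 ok · (3,7)B 2/2 ok
Row 4: (4,1)B 3/3 ok · (4,2)B 4/4 ok · (4,3)B 4/4 ok · (4,4)B 3/3 ok · (4,5)B 4/4 ok · (4,6)B 2/2 ok · (4,7)B 2/2 ok
Row 5: (5,1)B 3/3 ok · (5,2)B 4/4 ok · (5,3)B 3/3 ok · (5,5)B 1/2 ok
Row 6: (6,1)B 2/2 ok · (6,2)B 3/3 ok · (6,3)B 3/3 ok · (6,4)B 1/2 ok · (6,5)R 1/3 ok · (6,6)R 2/2 ok · (6,7)R 1/1 ok
All meet the threshold, so the configuration is stable.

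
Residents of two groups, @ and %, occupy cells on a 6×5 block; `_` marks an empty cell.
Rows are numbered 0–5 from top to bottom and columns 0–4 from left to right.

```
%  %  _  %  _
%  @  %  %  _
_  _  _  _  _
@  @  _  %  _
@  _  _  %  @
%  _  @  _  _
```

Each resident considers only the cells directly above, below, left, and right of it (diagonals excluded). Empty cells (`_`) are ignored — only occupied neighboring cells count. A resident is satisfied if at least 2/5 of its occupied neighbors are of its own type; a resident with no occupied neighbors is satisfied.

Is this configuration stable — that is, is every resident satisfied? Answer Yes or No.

No

(0,0)% 2/2 satisfied
(0,1)% 1/2 satisfied
(0,3)% 1/1 satisfied
(1,0)% 1/2 satisfied
(1,1)@ 0/3 not
(1,2)% 1/2 satisfied
(1,3)% 2/2 satisfied
(3,0)@ 2/2 satisfied
(3,1)@ 1/1 satisfied
(3,3)% 1/1 satisfied
(4,0)@ 1/2 satisfied
(4,3)% 1/2 satisfied
(4,4)@ 0/1 not
(5,0)% 0/1 not
(5,2)@ 0/0 satisfied
For instance (1,1) has only 0/3 same-type neighbors, below 2/5.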